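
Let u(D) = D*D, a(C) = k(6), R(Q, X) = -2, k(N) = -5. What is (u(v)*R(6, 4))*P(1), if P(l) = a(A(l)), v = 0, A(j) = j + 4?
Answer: 0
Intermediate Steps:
A(j) = 4 + j
a(C) = -5
P(l) = -5
u(D) = D**2
(u(v)*R(6, 4))*P(1) = (0**2*(-2))*(-5) = (0*(-2))*(-5) = 0*(-5) = 0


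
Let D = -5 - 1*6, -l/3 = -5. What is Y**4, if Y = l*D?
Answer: 741200625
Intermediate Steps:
l = 15 (l = -3*(-5) = 15)
D = -11 (D = -5 - 6 = -11)
Y = -165 (Y = 15*(-11) = -165)
Y**4 = (-165)**4 = 741200625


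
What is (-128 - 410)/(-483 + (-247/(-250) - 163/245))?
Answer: 6590500/5912797 ≈ 1.1146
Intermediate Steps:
(-128 - 410)/(-483 + (-247/(-250) - 163/245)) = -538/(-483 + (-247*(-1/250) - 163*1/245)) = -538/(-483 + (247/250 - 163/245)) = -538/(-483 + 3953/12250) = -538/(-5912797/12250) = -538*(-12250/5912797) = 6590500/5912797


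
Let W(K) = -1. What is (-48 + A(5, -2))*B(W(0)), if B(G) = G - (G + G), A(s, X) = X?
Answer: -50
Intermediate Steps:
B(G) = -G (B(G) = G - 2*G = -G)
(-48 + A(5, -2))*B(W(0)) = (-48 - 2)*(-1*(-1)) = -50*1 = -50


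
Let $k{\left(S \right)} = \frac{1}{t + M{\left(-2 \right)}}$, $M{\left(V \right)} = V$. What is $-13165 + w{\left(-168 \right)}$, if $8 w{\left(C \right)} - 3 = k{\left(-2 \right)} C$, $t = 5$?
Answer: $- \frac{105373}{8} \approx -13172.0$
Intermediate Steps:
$k{\left(S \right)} = \frac{1}{3}$ ($k{\left(S \right)} = \frac{1}{5 - 2} = \frac{1}{3}$)
$w{\left(C \right)} = \frac{3}{8} + \frac{C}{24}$ ($w{\left(C \right)} = \frac{3}{8} + \frac{\frac{1}{3} C}{8} = \frac{3}{8} + \frac{C}{24}$)
$-13165 + w{\left(-168 \right)} = -13165 + \left(\frac{3}{8} + \frac{1}{24} \left(-168\right)\right) = -13165 + \left(\frac{3}{8} - 7\right) = -13165 - \frac{53}{8} = - \frac{105373}{8}$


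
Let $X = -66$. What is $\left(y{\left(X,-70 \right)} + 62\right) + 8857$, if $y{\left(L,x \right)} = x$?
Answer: $8849$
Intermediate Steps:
$\left(y{\left(X,-70 \right)} + 62\right) + 8857 = \left(-70 + 62\right) + 8857 = -8 + 8857 = 8849$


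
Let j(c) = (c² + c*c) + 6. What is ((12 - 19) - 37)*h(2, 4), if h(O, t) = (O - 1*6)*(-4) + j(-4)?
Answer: -2376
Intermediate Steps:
j(c) = 6 + 2*c² (j(c) = (c² + c²) + 6 = 2*c² + 6 = 6 + 2*c²)
h(O, t) = 62 - 4*O (h(O, t) = (O - 1*6)*(-4) + (6 + 2*(-4)²) = (O - 6)*(-4) + (6 + 2*16) = (-6 + O)*(-4) + (6 + 32) = (24 - 4*O) + 38 = 62 - 4*O)
((12 - 19) - 37)*h(2, 4) = ((12 - 19) - 37)*(62 - 4*2) = (-7 - 37)*(62 - 8) = -44*54 = -2376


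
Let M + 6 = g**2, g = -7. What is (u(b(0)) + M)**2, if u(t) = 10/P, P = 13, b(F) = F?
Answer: 323761/169 ≈ 1915.7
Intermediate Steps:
u(t) = 10/13
M = 43 (M = -6 + (-7)**2 = -6 + 49 = 43)
(u(b(0)) + M)**2 = (10/13 + 43)**2 = (569/13)**2 = 323761/169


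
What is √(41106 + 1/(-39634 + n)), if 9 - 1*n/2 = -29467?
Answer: √15340147726462/19318 ≈ 202.75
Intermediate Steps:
n = 58952 (n = 18 - 2*(-29467) = 18 + 58934 = 58952)
√(41106 + 1/(-39634 + n)) = √(41106 + 1/(-39634 + 58952)) = √(41106 + 1/19318) = √(794085709/19318) = √15340147726462/19318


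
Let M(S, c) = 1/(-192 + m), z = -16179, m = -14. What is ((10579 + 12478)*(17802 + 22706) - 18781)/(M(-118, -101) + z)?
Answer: -7695947202/133315 ≈ -57728.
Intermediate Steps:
M(S, c) = -1/206 (M(S, c) = 1/(-192 - 14) = 1/(-206) = -1/206)
((10579 + 12478)*(17802 + 22706) - 18781)/(M(-118, -101) + z) = ((10579 + 12478)*(17802 + 22706) - 18781)/(-1/206 - 16179) = (23057*40508 - 18781)/(-3332875/206) = (933992956 - 18781)*(-206/3332875) = 933974175*(-206/3332875) = -7695947202/133315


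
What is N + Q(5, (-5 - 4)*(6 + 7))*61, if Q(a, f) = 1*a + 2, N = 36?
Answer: 463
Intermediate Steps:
Q(a, f) = 2 + a (Q(a, f) = a + 2 = 2 + a)
N + Q(5, (-5 - 4)*(6 + 7))*61 = 36 + (2 + 5)*61 = 36 + 7*61 = 36 + 427 = 463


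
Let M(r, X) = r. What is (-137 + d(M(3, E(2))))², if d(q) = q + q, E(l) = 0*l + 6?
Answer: 17161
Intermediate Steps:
E(l) = 6 (E(l) = 0 + 6 = 6)
d(q) = 2*q
(-137 + d(M(3, E(2))))² = (-137 + 2*3)² = (-137 + 6)² = (-131)² = 17161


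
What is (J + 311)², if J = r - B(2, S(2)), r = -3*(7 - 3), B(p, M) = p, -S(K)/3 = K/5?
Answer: 88209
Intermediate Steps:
S(K) = -3*K/5
r = -12 (r = -3*4 = -12)
J = -14 (J = -12 - 1*2 = -12 - 2 = -14)
(J + 311)² = (-14 + 311)² = 297² = 88209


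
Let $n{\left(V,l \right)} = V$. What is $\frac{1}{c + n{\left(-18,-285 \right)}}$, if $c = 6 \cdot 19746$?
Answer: $\frac{1}{118458} \approx 8.4418 \cdot 10^{-6}$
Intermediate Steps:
$c = 118476$
$\frac{1}{c + n{\left(-18,-285 \right)}} = \frac{1}{118476 - 18} = \frac{1}{118458}$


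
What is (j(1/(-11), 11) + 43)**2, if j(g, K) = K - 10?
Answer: 1936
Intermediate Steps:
j(g, K) = -10 + K
(j(1/(-11), 11) + 43)**2 = ((-10 + 11) + 43)**2 = (1 + 43)**2 = 44**2 = 1936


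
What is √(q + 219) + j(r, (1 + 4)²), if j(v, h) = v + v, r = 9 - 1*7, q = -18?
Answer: 4 + √201 ≈ 18.177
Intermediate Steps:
r = 2 (r = 9 - 7 = 2)
j(v, h) = 2*v
√(q + 219) + j(r, (1 + 4)²) = √(-18 + 219) + 2*2 = √201 + 4 = 4 + √201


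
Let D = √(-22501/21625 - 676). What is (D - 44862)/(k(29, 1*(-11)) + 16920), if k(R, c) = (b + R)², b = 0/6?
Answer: -44862/17761 + I*√12664465865/76816325 ≈ -2.5259 + 0.001465*I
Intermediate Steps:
b = 0 (b = 0*(⅙) = 0)
k(R, c) = R² (k(R, c) = (0 + R)² = R²)
D = I*√12664465865/4325 (D = √(-22501*1/21625 - 676) = √(-22501/21625 - 676) = √(-14641001/21625) = I*√12664465865/4325 ≈ 26.02*I)
(D - 44862)/(k(29, 1*(-11)) + 16920) = (I*√12664465865/4325 - 44862)/(29² + 16920) = (-44862 + I*√12664465865/4325)/(841 + 16920) = (-44862 + I*√12664465865/4325)/17761 = (-44862 + I*√12664465865/4325)*(1/17761) = -44862/17761 + I*√12664465865/76816325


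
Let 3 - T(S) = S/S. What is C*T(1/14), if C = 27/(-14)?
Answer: -27/7 ≈ -3.8571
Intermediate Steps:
T(S) = 2 (T(S) = 3 - S/S = 3 - 1*1 = 3 - 1 = 2)
C = -27/14 (C = 27*(-1/14) = -27/14 ≈ -1.9286)
C*T(1/14) = -27/14*2 = -27/7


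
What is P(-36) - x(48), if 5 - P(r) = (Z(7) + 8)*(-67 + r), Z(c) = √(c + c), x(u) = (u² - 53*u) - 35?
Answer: 1104 + 103*√14 ≈ 1489.4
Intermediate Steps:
x(u) = -35 + u² - 53*u
Z(c) = √2*√c (Z(c) = √(2*c) = √2*√c)
P(r) = 5 - (-67 + r)*(8 + √14) (P(r) = 5 - (√2*√7 + 8)*(-67 + r) = 5 - (√14 + 8)*(-67 + r) = 5 - (8 + √14)*(-67 + r) = 5 - (-67 + r)*(8 + √14))
P(-36) - x(48) = (541 - 8*(-36) + 67*√14 - 1*(-36)*√14) - (-35 + 48² - 53*48) = (541 + 288 + 67*√14 + 36*√14) - (-35 + 2304 - 2544) = (829 + 103*√14) - 1*(-275) = (829 + 103*√14) + 275 = 1104 + 103*√14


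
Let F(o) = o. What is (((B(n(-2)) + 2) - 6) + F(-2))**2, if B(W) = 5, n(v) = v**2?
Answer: 1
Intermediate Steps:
(((B(n(-2)) + 2) - 6) + F(-2))**2 = (((5 + 2) - 6) - 2)**2 = ((7 - 6) - 2)**2 = (1 - 2)**2 = (-1)**2 = 1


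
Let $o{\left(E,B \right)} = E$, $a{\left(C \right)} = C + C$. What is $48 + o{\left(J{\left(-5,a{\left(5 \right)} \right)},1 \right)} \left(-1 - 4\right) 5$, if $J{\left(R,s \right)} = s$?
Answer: $-202$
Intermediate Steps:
$a{\left(C \right)} = 2 C$
$48 + o{\left(J{\left(-5,a{\left(5 \right)} \right)},1 \right)} \left(-1 - 4\right) 5 = 48 + 2 \cdot 5 \left(-1 - 4\right) 5 = 48 + 10 \left(\left(-5\right) 5\right) = 48 + 10 \left(-25\right) = 48 - 250 = -202$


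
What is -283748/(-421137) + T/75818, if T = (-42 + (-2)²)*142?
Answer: 9620375306/15964882533 ≈ 0.60260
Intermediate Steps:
T = -5396 (T = (-42 + 4)*142 = -38*142 = -5396)
-283748/(-421137) + T/75818 = -283748/(-421137) - 5396/75818 = -283748*(-1/421137) - 5396*1/75818 = 283748/421137 - 2698/37909 = 9620375306/15964882533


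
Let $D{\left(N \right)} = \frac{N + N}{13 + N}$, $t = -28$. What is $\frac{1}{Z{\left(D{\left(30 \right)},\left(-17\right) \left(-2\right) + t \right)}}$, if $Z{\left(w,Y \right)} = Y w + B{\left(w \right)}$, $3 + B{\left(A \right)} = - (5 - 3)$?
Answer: $\frac{43}{145} \approx 0.29655$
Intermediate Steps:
$B{\left(A \right)} = -5$ ($B{\left(A \right)} = -3 - \left(5 - 3\right) = -3 - 2 = -5$)
$D{\left(N \right)} = \frac{2 N}{13 + N}$
$Z{\left(w,Y \right)} = -5 + Y w$ ($Z{\left(w,Y \right)} = Y w - 5 = -5 + Y w$)
$\frac{1}{Z{\left(D{\left(30 \right)},\left(-17\right) \left(-2\right) + t \right)}} = \frac{1}{-5 + \left(\left(-17\right) \left(-2\right) - 28\right) 2 \cdot 30 \frac{1}{13 + 30}} = \frac{1}{-5 + \left(34 - 28\right) 2 \cdot 30 \cdot \frac{1}{43}} = \frac{1}{-5 + 6 \cdot 2 \cdot 30 \cdot \frac{1}{43}} = \frac{1}{-5 + 6 \cdot \frac{60}{43}} = \frac{1}{-5 + \frac{360}{43}} = \frac{1}{\frac{145}{43}} = \frac{43}{145}$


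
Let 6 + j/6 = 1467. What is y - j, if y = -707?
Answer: -9473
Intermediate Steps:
j = 8766 (j = -36 + 6*1467 = -36 + 8802 = 8766)
y - j = -707 - 1*8766 = -707 - 8766 = -9473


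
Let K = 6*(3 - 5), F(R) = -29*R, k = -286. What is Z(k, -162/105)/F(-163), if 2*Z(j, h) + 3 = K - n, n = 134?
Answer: -149/9454 ≈ -0.015761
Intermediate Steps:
K = -12 (K = 6*(-2) = -12)
Z(j, h) = -149/2 (Z(j, h) = -3/2 + (-12 - 1*134)/2 = -3/2 + (-12 - 134)/2 = -3/2 + (½)*(-146) = -3/2 - 73 = -149/2)
Z(k, -162/105)/F(-163) = -149/(2*((-29*(-163)))) = -149/2/4727 = -149/2*1/4727 = -149/9454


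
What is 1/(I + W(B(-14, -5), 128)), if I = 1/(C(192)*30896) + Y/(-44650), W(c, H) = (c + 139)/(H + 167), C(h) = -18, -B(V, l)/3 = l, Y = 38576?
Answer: -732517898400/250471358071 ≈ -2.9246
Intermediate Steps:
B(V, l) = -3*l
W(c, H) = (139 + c)/(167 + H)
I = -10726619189/12415557600 (I = 1/(-18*30896) + 38576/(-44650) = -1/18*1/30896 + 38576*(-1/44650) = -1/556128 - 19288/22325 = -10726619189/12415557600 ≈ -0.86397)
1/(I + W(B(-14, -5), 128)) = 1/(-10726619189/12415557600 + (139 - 3*(-5))/(167 + 128)) = 1/(-10726619189/12415557600 + (139 + 15)/295) = 1/(-10726619189/12415557600 + (1/295)*154) = 1/(-10726619189/12415557600 + 154/295) = 1/(-250471358071/732517898400) = -732517898400/250471358071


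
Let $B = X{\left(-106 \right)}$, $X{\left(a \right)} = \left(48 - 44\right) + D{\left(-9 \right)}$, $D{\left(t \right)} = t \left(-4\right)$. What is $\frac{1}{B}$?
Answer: $\frac{1}{40} \approx 0.025$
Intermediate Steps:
$D{\left(t \right)} = - 4 t$
$X{\left(a \right)} = 40$ ($X{\left(a \right)} = \left(48 - 44\right) - -36 = 4 + 36 = 40$)
$B = 40$
$\frac{1}{B} = \frac{1}{40}$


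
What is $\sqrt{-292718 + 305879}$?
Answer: $\sqrt{13161} \approx 114.72$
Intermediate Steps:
$\sqrt{-292718 + 305879} = \sqrt{13161}$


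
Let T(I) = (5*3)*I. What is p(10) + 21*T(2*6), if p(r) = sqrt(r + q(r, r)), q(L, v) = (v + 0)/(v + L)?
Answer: 3780 + sqrt(42)/2 ≈ 3783.2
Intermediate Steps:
q(L, v) = v/(L + v)
p(r) = sqrt(1/2 + r) (p(r) = sqrt(r + r/(r + r)) = sqrt(r + r/((2*r))) = sqrt(r + r*(1/(2*r))) = sqrt(r + 1/2) = sqrt(1/2 + r))
T(I) = 15*I
p(10) + 21*T(2*6) = sqrt(2 + 4*10)/2 + 21*(15*(2*6)) = sqrt(2 + 40)/2 + 21*(15*12) = sqrt(42)/2 + 21*180 = sqrt(42)/2 + 3780 = 3780 + sqrt(42)/2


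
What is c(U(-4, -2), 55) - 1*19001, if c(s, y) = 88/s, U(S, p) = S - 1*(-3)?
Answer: -19089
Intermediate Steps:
U(S, p) = 3 + S (U(S, p) = S + 3 = 3 + S)
c(U(-4, -2), 55) - 1*19001 = 88/(3 - 4) - 1*19001 = 88/(-1) - 19001 = 88*(-1) - 19001 = -88 - 19001 = -19089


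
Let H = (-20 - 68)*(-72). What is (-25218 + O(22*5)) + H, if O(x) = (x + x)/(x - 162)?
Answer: -245521/13 ≈ -18886.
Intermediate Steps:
O(x) = 2*x/(-162 + x) (O(x) = (2*x)/(-162 + x) = 2*x/(-162 + x))
H = 6336 (H = -88*(-72) = 6336)
(-25218 + O(22*5)) + H = (-25218 + 2*(22*5)/(-162 + 22*5)) + 6336 = (-25218 + 2*110/(-162 + 110)) + 6336 = (-25218 + 2*110/(-52)) + 6336 = (-25218 + 2*110*(-1/52)) + 6336 = (-25218 - 55/13) + 6336 = -327889/13 + 6336 = -245521/13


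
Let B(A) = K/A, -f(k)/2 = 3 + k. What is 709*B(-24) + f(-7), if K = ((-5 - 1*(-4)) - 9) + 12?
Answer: -613/12 ≈ -51.083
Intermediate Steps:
f(k) = -6 - 2*k (f(k) = -2*(3 + k) = -6 - 2*k)
K = 2 (K = ((-5 + 4) - 9) + 12 = (-1 - 9) + 12 = -10 + 12 = 2)
B(A) = 2/A
709*B(-24) + f(-7) = 709*(2/(-24)) + (-6 - 2*(-7)) = 709*(2*(-1/24)) + (-6 + 14) = 709*(-1/12) + 8 = -709/12 + 8 = -613/12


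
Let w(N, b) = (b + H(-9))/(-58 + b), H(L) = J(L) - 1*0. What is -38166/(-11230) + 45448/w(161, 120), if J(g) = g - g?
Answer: 79120511/3369 ≈ 23485.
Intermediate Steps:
J(g) = 0
H(L) = 0 (H(L) = 0 - 1*0 = 0 + 0 = 0)
w(N, b) = b/(-58 + b) (w(N, b) = (b + 0)/(-58 + b) = b/(-58 + b))
-38166/(-11230) + 45448/w(161, 120) = -38166/(-11230) + 45448/((120/(-58 + 120))) = -38166*(-1/11230) + 45448/((120/62)) = 19083/5615 + 45448/((120*(1/62))) = 19083/5615 + 45448/(60/31) = 19083/5615 + 45448*(31/60) = 19083/5615 + 352222/15 = 79120511/3369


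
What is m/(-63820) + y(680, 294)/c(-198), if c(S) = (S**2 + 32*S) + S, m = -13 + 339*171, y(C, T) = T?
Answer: -15622162/17374995 ≈ -0.89912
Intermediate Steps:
m = 57956 (m = -13 + 57969 = 57956)
c(S) = S**2 + 33*S
m/(-63820) + y(680, 294)/c(-198) = 57956/(-63820) + 294/((-198*(33 - 198))) = 57956*(-1/63820) + 294/((-198*(-165))) = -14489/15955 + 294/32670 = -14489/15955 + 294*(1/32670) = -14489/15955 + 49/5445 = -15622162/17374995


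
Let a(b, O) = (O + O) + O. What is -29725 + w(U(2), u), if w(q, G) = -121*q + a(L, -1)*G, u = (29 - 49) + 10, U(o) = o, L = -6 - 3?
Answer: -29937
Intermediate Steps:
L = -9
a(b, O) = 3*O (a(b, O) = 2*O + O = 3*O)
u = -10 (u = -20 + 10 = -10)
w(q, G) = -121*q - 3*G (w(q, G) = -121*q + (3*(-1))*G = -121*q - 3*G)
-29725 + w(U(2), u) = -29725 + (-121*2 - 3*(-10)) = -29725 + (-242 + 30) = -29725 - 212 = -29937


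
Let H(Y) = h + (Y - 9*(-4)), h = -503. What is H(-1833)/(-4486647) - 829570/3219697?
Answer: -3714582448690/14445643885959 ≈ -0.25714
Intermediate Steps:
H(Y) = -467 + Y (H(Y) = -503 + (Y - 9*(-4)) = -503 + (Y + 36) = -503 + (36 + Y) = -467 + Y)
H(-1833)/(-4486647) - 829570/3219697 = (-467 - 1833)/(-4486647) - 829570/3219697 = -2300*(-1/4486647) - 829570*1/3219697 = 2300/4486647 - 829570/3219697 = -3714582448690/14445643885959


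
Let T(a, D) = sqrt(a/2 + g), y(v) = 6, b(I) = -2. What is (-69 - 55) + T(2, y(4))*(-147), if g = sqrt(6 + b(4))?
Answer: -124 - 147*sqrt(3) ≈ -378.61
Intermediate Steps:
g = 2 (g = sqrt(6 - 2) = sqrt(4) = 2)
T(a, D) = sqrt(2 + a/2) (T(a, D) = sqrt(a/2 + 2) = sqrt(2 + a/2))
(-69 - 55) + T(2, y(4))*(-147) = (-69 - 55) + (sqrt(8 + 2*2)/2)*(-147) = -124 + (sqrt(8 + 4)/2)*(-147) = -124 + (sqrt(12)/2)*(-147) = -124 + ((2*sqrt(3))/2)*(-147) = -124 + sqrt(3)*(-147) = -124 - 147*sqrt(3)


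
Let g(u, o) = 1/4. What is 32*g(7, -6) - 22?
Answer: -14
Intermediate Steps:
g(u, o) = ¼
32*g(7, -6) - 22 = 32*(¼) - 22 = 8 - 22 = -14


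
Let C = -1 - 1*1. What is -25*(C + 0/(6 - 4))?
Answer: 50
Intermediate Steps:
C = -2 (C = -1 - 1 = -2)
-25*(C + 0/(6 - 4)) = -25*(-2 + 0/(6 - 4)) = -25*(-2 + 0/2) = -25*(-2 + 0*(½)) = -25*(-2 + 0) = -25*(-2) = 50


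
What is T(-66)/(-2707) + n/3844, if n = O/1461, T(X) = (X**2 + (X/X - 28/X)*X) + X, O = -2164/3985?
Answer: -23476720846747/15145729115295 ≈ -1.5501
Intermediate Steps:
O = -2164/3985 (O = -2164*1/3985 = -2164/3985 ≈ -0.54304)
T(X) = X + X**2 + X*(1 - 28/X) (T(X) = (X**2 + (1 - 28/X)*X) + X = (X**2 + X*(1 - 28/X)) + X = X + X**2 + X*(1 - 28/X))
n = -2164/5822085 (n = -2164/3985/1461 = -2164/3985*1/1461 = -2164/5822085 ≈ -0.00037169)
T(-66)/(-2707) + n/3844 = (-28 + (-66)**2 + 2*(-66))/(-2707) - 2164/5822085/3844 = (-28 + 4356 - 132)*(-1/2707) - 2164/5822085*1/3844 = 4196*(-1/2707) - 541/5595023685 = -4196/2707 - 541/5595023685 = -23476720846747/15145729115295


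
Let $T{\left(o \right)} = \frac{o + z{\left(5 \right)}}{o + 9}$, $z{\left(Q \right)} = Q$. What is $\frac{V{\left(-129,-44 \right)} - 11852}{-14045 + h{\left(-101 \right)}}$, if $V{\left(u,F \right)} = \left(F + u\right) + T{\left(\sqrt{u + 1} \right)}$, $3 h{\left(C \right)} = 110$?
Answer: $\frac{7539156}{8783225} - \frac{96 i \sqrt{2}}{8783225} \approx 0.85836 - 1.5457 \cdot 10^{-5} i$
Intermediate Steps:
$T{\left(o \right)} = \frac{5 + o}{9 + o}$ ($T{\left(o \right)} = \frac{o + 5}{o + 9} = \frac{5 + o}{9 + o}$)
$h{\left(C \right)} = \frac{110}{3}$ ($h{\left(C \right)} = \frac{1}{3} \cdot 110 = \frac{110}{3}$)
$V{\left(u,F \right)} = F + u + \frac{5 + \sqrt{1 + u}}{9 + \sqrt{1 + u}}$ ($V{\left(u,F \right)} = \left(F + u\right) + \frac{5 + \sqrt{u + 1}}{9 + \sqrt{u + 1}} = \left(F + u\right) + \frac{5 + \sqrt{1 + u}}{9 + \sqrt{1 + u}} = F + u + \frac{5 + \sqrt{1 + u}}{9 + \sqrt{1 + u}}$)
$\frac{V{\left(-129,-44 \right)} - 11852}{-14045 + h{\left(-101 \right)}} = \frac{\frac{5 + \sqrt{1 - 129} + \left(9 + \sqrt{1 - 129}\right) \left(-44 - 129\right)}{9 + \sqrt{1 - 129}} - 11852}{-14045 + \frac{110}{3}} = \frac{\frac{5 + \sqrt{-128} + \left(9 + \sqrt{-128}\right) \left(-173\right)}{9 + \sqrt{-128}} - 11852}{- \frac{42025}{3}} = \left(\frac{5 + 8 i \sqrt{2} + \left(9 + 8 i \sqrt{2}\right) \left(-173\right)}{9 + 8 i \sqrt{2}} - 11852\right) \left(- \frac{3}{42025}\right) = \left(\frac{5 + 8 i \sqrt{2} - \left(1557 + 1384 i \sqrt{2}\right)}{9 + 8 i \sqrt{2}} - 11852\right) \left(- \frac{3}{42025}\right) = \left(\frac{-1552 - 1376 i \sqrt{2}}{9 + 8 i \sqrt{2}} - 11852\right) \left(- \frac{3}{42025}\right) = \left(-11852 + \frac{-1552 - 1376 i \sqrt{2}}{9 + 8 i \sqrt{2}}\right) \left(- \frac{3}{42025}\right) = \frac{35556}{42025} - \frac{3 \left(-1552 - 1376 i \sqrt{2}\right)}{42025 \left(9 + 8 i \sqrt{2}\right)}$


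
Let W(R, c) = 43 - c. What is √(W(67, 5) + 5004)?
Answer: √5042 ≈ 71.007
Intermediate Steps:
√(W(67, 5) + 5004) = √((43 - 1*5) + 5004) = √((43 - 5) + 5004) = √(38 + 5004) = √5042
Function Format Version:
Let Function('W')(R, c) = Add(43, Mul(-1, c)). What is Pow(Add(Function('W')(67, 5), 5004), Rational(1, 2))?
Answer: Pow(5042, Rational(1, 2)) ≈ 71.007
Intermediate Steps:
Pow(Add(Function('W')(67, 5), 5004), Rational(1, 2)) = Pow(Add(Add(43, Mul(-1, 5)), 5004), Rational(1, 2)) = Pow(Add(Add(43, -5), 5004), Rational(1, 2)) = Pow(Add(38, 5004), Rational(1, 2)) = Pow(5042, Rational(1, 2))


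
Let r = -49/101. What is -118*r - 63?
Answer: -581/101 ≈ -5.7525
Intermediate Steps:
r = -49/101 (r = -49*1/101 = -49/101 ≈ -0.48515)
-118*r - 63 = -118*(-49/101) - 63 = 5782/101 - 63 = -581/101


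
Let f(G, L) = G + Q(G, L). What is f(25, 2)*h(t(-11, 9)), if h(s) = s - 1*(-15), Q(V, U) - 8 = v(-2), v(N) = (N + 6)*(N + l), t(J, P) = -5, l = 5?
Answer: 450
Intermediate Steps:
v(N) = (5 + N)*(6 + N) (v(N) = (N + 6)*(N + 5) = (6 + N)*(5 + N) = (5 + N)*(6 + N))
Q(V, U) = 20 (Q(V, U) = 8 + (30 + (-2)² + 11*(-2)) = 8 + (30 + 4 - 22) = 8 + 12 = 20)
f(G, L) = 20 + G (f(G, L) = G + 20 = 20 + G)
h(s) = 15 + s (h(s) = s + 15 = 15 + s)
f(25, 2)*h(t(-11, 9)) = (20 + 25)*(15 - 5) = 45*10 = 450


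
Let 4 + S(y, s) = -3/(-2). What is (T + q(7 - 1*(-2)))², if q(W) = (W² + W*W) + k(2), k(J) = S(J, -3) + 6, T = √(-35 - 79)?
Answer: 109105/4 + 331*I*√114 ≈ 27276.0 + 3534.1*I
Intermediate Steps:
S(y, s) = -5/2 (S(y, s) = -4 - 3/(-2) = -4 - 3*(-½) = -4 + 3/2 = -5/2)
T = I*√114 (T = √(-114) = I*√114 ≈ 10.677*I)
k(J) = 7/2 (k(J) = -5/2 + 6 = 7/2)
q(W) = 7/2 + 2*W² (q(W) = (W² + W*W) + 7/2 = (W² + W²) + 7/2 = 2*W² + 7/2 = 7/2 + 2*W²)
(T + q(7 - 1*(-2)))² = (I*√114 + (7/2 + 2*(7 - 1*(-2))²))² = (I*√114 + (7/2 + 2*(7 + 2)²))² = (I*√114 + (7/2 + 2*9²))² = (I*√114 + (7/2 + 2*81))² = (I*√114 + (7/2 + 162))² = (I*√114 + 331/2)² = (331/2 + I*√114)²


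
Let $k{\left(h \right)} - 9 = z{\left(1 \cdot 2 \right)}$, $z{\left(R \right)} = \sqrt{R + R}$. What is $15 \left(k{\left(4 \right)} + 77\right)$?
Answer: $1320$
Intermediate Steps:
$z{\left(R \right)} = \sqrt{2} \sqrt{R}$ ($z{\left(R \right)} = \sqrt{2 R} = \sqrt{2} \sqrt{R}$)
$k{\left(h \right)} = 11$ ($k{\left(h \right)} = 9 + \sqrt{2} \sqrt{1 \cdot 2} = 9 + \sqrt{2} \sqrt{2} = 9 + 2 = 11$)
$15 \left(k{\left(4 \right)} + 77\right) = 15 \left(11 + 77\right) = 15 \cdot 88 = 1320$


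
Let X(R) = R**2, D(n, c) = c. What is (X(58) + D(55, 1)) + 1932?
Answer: 5297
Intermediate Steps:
(X(58) + D(55, 1)) + 1932 = (58**2 + 1) + 1932 = (3364 + 1) + 1932 = 3365 + 1932 = 5297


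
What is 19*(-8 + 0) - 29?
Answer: -181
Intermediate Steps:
19*(-8 + 0) - 29 = 19*(-8) - 29 = -152 - 29 = -181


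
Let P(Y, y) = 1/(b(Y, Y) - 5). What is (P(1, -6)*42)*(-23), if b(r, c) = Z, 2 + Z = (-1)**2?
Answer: 161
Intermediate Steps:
Z = -1 (Z = -2 + (-1)**2 = -2 + 1 = -1)
b(r, c) = -1
P(Y, y) = -1/6 (P(Y, y) = 1/(-1 - 5) = 1/(-6) = -1/6)
(P(1, -6)*42)*(-23) = -1/6*42*(-23) = -7*(-23) = 161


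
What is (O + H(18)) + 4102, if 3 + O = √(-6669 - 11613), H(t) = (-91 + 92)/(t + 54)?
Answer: 295129/72 + I*√18282 ≈ 4099.0 + 135.21*I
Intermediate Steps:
H(t) = 1/(54 + t)
O = -3 + I*√18282 (O = -3 + √(-6669 - 11613) = -3 + √(-18282) = -3 + I*√18282 ≈ -3.0 + 135.21*I)
(O + H(18)) + 4102 = ((-3 + I*√18282) + 1/(54 + 18)) + 4102 = ((-3 + I*√18282) + 1/72) + 4102 = (-215/72 + I*√18282) + 4102 = 295129/72 + I*√18282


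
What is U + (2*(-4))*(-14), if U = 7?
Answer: 119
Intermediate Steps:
U + (2*(-4))*(-14) = 7 + (2*(-4))*(-14) = 7 - 8*(-14) = 7 + 112 = 119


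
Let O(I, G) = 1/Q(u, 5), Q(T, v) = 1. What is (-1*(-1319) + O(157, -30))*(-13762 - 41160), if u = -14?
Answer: -72497040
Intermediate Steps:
O(I, G) = 1 (O(I, G) = 1/1 = 1)
(-1*(-1319) + O(157, -30))*(-13762 - 41160) = (-1*(-1319) + 1)*(-13762 - 41160) = (1319 + 1)*(-54922) = 1320*(-54922) = -72497040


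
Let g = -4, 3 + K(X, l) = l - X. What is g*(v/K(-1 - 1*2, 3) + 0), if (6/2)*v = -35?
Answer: 140/9 ≈ 15.556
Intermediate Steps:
v = -35/3 (v = (⅓)*(-35) = -35/3 ≈ -11.667)
K(X, l) = -3 + l - X (K(X, l) = -3 + (l - X) = -3 + l - X)
g*(v/K(-1 - 1*2, 3) + 0) = -4*(-35/(3*(-3 + 3 - (-1 - 1*2))) + 0) = -4*(-35/(3*(-3 + 3 - (-1 - 2))) + 0) = -4*(-35/(3*(-3 + 3 - 1*(-3))) + 0) = -4*(-35/(3*(-3 + 3 + 3)) + 0) = -4*(-35/3/3 + 0) = -4*(-35/3*⅓ + 0) = -4*(-35/9 + 0) = -4*(-35/9) = 140/9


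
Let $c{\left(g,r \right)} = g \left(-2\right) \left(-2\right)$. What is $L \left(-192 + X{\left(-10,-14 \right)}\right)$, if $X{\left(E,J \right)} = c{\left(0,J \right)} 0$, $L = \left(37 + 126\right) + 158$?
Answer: $-61632$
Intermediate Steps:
$c{\left(g,r \right)} = 4 g$ ($c{\left(g,r \right)} = - 2 g \left(-2\right) = 4 g$)
$L = 321$ ($L = 163 + 158 = 321$)
$X{\left(E,J \right)} = 0$ ($X{\left(E,J \right)} = 4 \cdot 0 \cdot 0 = 0 \cdot 0 = 0$)
$L \left(-192 + X{\left(-10,-14 \right)}\right) = 321 \left(-192 + 0\right) = 321 \left(-192\right) = -61632$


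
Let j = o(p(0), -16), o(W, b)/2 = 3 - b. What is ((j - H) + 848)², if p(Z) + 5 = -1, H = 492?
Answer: 155236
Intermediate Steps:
p(Z) = -6 (p(Z) = -5 - 1 = -6)
o(W, b) = 6 - 2*b (o(W, b) = 2*(3 - b) = 6 - 2*b)
j = 38 (j = 6 - 2*(-16) = 6 + 32 = 38)
((j - H) + 848)² = ((38 - 1*492) + 848)² = ((38 - 492) + 848)² = (-454 + 848)² = 394² = 155236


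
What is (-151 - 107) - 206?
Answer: -464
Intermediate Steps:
(-151 - 107) - 206 = -258 - 206 = -464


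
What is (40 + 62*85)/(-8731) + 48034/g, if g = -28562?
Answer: -285524537/124687411 ≈ -2.2899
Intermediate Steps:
(40 + 62*85)/(-8731) + 48034/g = (40 + 62*85)/(-8731) + 48034/(-28562) = (40 + 5270)*(-1/8731) + 48034*(-1/28562) = 5310*(-1/8731) - 24017/14281 = -5310/8731 - 24017/14281 = -285524537/124687411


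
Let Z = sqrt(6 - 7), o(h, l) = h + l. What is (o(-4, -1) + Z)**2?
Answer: (5 - I)**2 ≈ 24.0 - 10.0*I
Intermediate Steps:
Z = I (Z = sqrt(-1) = I ≈ 1.0*I)
(o(-4, -1) + Z)**2 = ((-4 - 1) + I)**2 = (-5 + I)**2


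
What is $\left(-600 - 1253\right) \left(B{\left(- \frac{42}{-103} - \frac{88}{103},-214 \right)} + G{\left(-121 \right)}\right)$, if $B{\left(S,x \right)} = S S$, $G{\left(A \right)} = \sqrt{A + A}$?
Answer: $- \frac{3920948}{10609} - 20383 i \sqrt{2} \approx -369.59 - 28826.0 i$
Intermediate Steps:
$G{\left(A \right)} = \sqrt{2} \sqrt{A}$ ($G{\left(A \right)} = \sqrt{2 A} = \sqrt{2} \sqrt{A}$)
$B{\left(S,x \right)} = S^{2}$
$\left(-600 - 1253\right) \left(B{\left(- \frac{42}{-103} - \frac{88}{103},-214 \right)} + G{\left(-121 \right)}\right) = \left(-600 - 1253\right) \left(\left(- \frac{42}{-103} - \frac{88}{103}\right)^{2} + \sqrt{2} \sqrt{-121}\right) = - 1853 \left(\left(\left(-42\right) \left(- \frac{1}{103}\right) - \frac{88}{103}\right)^{2} + \sqrt{2} \cdot 11 i\right) = - 1853 \left(\left(\frac{42}{103} - \frac{88}{103}\right)^{2} + 11 i \sqrt{2}\right) = - 1853 \left(\left(- \frac{46}{103}\right)^{2} + 11 i \sqrt{2}\right) = - 1853 \left(\frac{2116}{10609} + 11 i \sqrt{2}\right) = - \frac{3920948}{10609} - 20383 i \sqrt{2}$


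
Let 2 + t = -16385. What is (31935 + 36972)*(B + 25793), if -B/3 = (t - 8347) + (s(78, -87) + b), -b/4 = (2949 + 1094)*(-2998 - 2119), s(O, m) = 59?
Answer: -17099723666478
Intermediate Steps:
b = 82752124 (b = -4*(2949 + 1094)*(-2998 - 2119) = -16172*(-5117) = -4*(-20688031) = 82752124)
t = -16387 (t = -2 - 16385 = -16387)
B = -248182347 (B = -3*((-16387 - 8347) + (59 + 82752124)) = -3*(-24734 + 82752183) = -3*82727449 = -248182347)
(31935 + 36972)*(B + 25793) = (31935 + 36972)*(-248182347 + 25793) = 68907*(-248156554) = -17099723666478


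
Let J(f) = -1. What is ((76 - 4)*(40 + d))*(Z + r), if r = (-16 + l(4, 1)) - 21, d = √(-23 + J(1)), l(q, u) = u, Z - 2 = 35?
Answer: 2880 + 144*I*√6 ≈ 2880.0 + 352.73*I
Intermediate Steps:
Z = 37 (Z = 2 + 35 = 37)
d = 2*I*√6 (d = √(-23 - 1) = √(-24) = 2*I*√6 ≈ 4.899*I)
r = -36 (r = (-16 + 1) - 21 = -15 - 21 = -36)
((76 - 4)*(40 + d))*(Z + r) = ((76 - 4)*(40 + 2*I*√6))*(37 - 36) = (72*(40 + 2*I*√6))*1 = (2880 + 144*I*√6)*1 = 2880 + 144*I*√6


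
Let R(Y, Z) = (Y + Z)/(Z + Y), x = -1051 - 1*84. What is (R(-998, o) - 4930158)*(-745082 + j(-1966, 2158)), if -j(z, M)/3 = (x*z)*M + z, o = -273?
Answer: 71225423654661268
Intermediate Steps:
x = -1135 (x = -1051 - 84 = -1135)
R(Y, Z) = 1 (R(Y, Z) = (Y + Z)/(Y + Z) = 1)
j(z, M) = -3*z + 3405*M*z (j(z, M) = -3*((-1135*z)*M + z) = -3*(-1135*M*z + z) = -3*(z - 1135*M*z) = -3*z + 3405*M*z)
(R(-998, o) - 4930158)*(-745082 + j(-1966, 2158)) = (1 - 4930158)*(-745082 + 3*(-1966)*(-1 + 1135*2158)) = -4930157*(-745082 + 3*(-1966)*(-1 + 2449330)) = -4930157*(-745082 + 3*(-1966)*2449329) = -4930157*(-745082 - 14446142442) = -4930157*(-14446887524) = 71225423654661268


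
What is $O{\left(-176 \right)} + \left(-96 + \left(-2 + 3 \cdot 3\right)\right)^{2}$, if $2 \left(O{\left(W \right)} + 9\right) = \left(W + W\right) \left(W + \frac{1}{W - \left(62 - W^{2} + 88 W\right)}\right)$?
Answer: $\frac{898818256}{23113} \approx 38888.0$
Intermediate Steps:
$O{\left(W \right)} = -9 + W \left(W + \frac{1}{-62 + W^{2} - 87 W}\right)$ ($O{\left(W \right)} = -9 + \frac{\left(W + W\right) \left(W + \frac{1}{W - \left(62 - W^{2} + 88 W\right)}\right)}{2} = -9 + \frac{2 W \left(W + \frac{1}{W - \left(62 - W^{2} + 88 W\right)}\right)}{2} = -9 + \frac{2 W \left(W + \frac{1}{-62 + W^{2} - 87 W}\right)}{2} = -9 + W \left(W + \frac{1}{-62 + W^{2} - 87 W}\right)$)
$O{\left(-176 \right)} + \left(-96 + \left(-2 + 3 \cdot 3\right)\right)^{2} = \frac{-558 - \left(-176\right)^{4} - -137984 + 71 \left(-176\right)^{2} + 87 \left(-176\right)^{3}}{62 - \left(-176\right)^{2} + 87 \left(-176\right)} + \left(-96 + \left(-2 + 3 \cdot 3\right)\right)^{2} = \frac{-558 - 959512576 + 137984 + 71 \cdot 30976 + 87 \left(-5451776\right)}{62 - 30976 - 15312} + \left(-96 + \left(-2 + 9\right)\right)^{2} = \frac{-558 - 959512576 + 137984 + 2199296 - 474304512}{62 - 30976 - 15312} + \left(-96 + 7\right)^{2} = \frac{1}{-46226} \left(-1431480366\right) + \left(-89\right)^{2} = \left(- \frac{1}{46226}\right) \left(-1431480366\right) + 7921 = \frac{715740183}{23113} + 7921 = \frac{898818256}{23113}$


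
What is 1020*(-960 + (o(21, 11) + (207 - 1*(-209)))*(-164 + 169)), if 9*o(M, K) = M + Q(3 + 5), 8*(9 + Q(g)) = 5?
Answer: 6897325/6 ≈ 1.1496e+6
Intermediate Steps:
Q(g) = -67/8 (Q(g) = -9 + (1/8)*5 = -9 + 5/8 = -67/8)
o(M, K) = -67/72 + M/9 (o(M, K) = (M - 67/8)/9 = (-67/8 + M)/9 = -67/72 + M/9)
1020*(-960 + (o(21, 11) + (207 - 1*(-209)))*(-164 + 169)) = 1020*(-960 + ((-67/72 + (1/9)*21) + (207 - 1*(-209)))*(-164 + 169)) = 1020*(-960 + ((-67/72 + 7/3) + (207 + 209))*5) = 1020*(-960 + (101/72 + 416)*5) = 1020*(-960 + (30053/72)*5) = 1020*(-960 + 150265/72) = 1020*(81145/72) = 6897325/6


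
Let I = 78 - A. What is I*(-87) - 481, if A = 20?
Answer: -5527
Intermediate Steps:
I = 58 (I = 78 - 1*20 = 78 - 20 = 58)
I*(-87) - 481 = 58*(-87) - 481 = -5046 - 481 = -5527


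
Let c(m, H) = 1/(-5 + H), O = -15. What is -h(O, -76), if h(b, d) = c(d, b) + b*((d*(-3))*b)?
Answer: -1025999/20 ≈ -51300.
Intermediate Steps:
h(b, d) = 1/(-5 + b) - 3*d*b² (h(b, d) = 1/(-5 + b) + b*((d*(-3))*b) = 1/(-5 + b) + b*((-3*d)*b) = 1/(-5 + b) + b*(-3*b*d) = 1/(-5 + b) - 3*d*b²)
-h(O, -76) = -(1 - 3*(-76)*(-15)²*(-5 - 15))/(-5 - 15) = -(1 - 3*(-76)*225*(-20))/(-20) = -(-1)*(1 - 1026000)/20 = -(-1)*(-1025999)/20 = -1*1025999/20 = -1025999/20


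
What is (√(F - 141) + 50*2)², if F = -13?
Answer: (100 + I*√154)² ≈ 9846.0 + 2481.9*I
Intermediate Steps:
(√(F - 141) + 50*2)² = (√(-13 - 141) + 50*2)² = (√(-154) + 100)² = (I*√154 + 100)² = (100 + I*√154)²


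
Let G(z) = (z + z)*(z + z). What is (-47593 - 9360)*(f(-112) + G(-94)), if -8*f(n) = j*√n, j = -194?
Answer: -2012946832 - 5524441*I*√7 ≈ -2.0129e+9 - 1.4616e+7*I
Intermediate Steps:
G(z) = 4*z² (G(z) = (2*z)*(2*z) = 4*z²)
f(n) = 97*√n/4 (f(n) = -(-97)*√n/4 = 97*√n/4)
(-47593 - 9360)*(f(-112) + G(-94)) = (-47593 - 9360)*(97*√(-112)/4 + 4*(-94)²) = -56953*(97*(4*I*√7)/4 + 4*8836) = -56953*(97*I*√7 + 35344) = -56953*(35344 + 97*I*√7) = -2012946832 - 5524441*I*√7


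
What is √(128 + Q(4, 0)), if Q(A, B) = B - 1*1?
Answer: √127 ≈ 11.269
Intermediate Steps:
Q(A, B) = -1 + B (Q(A, B) = B - 1 = -1 + B)
√(128 + Q(4, 0)) = √(128 + (-1 + 0)) = √(128 - 1) = √127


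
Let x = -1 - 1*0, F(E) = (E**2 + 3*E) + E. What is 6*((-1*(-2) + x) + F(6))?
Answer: 366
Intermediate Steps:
F(E) = E**2 + 4*E
x = -1 (x = -1 + 0 = -1)
6*((-1*(-2) + x) + F(6)) = 6*((-1*(-2) - 1) + 6*(4 + 6)) = 6*((2 - 1) + 6*10) = 6*(1 + 60) = 6*61 = 366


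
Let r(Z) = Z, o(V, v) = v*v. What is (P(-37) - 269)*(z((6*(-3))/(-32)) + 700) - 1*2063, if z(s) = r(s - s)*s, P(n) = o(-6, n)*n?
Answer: -35647463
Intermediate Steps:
o(V, v) = v**2
P(n) = n**3 (P(n) = n**2*n = n**3)
z(s) = 0 (z(s) = (s - s)*s = 0*s = 0)
(P(-37) - 269)*(z((6*(-3))/(-32)) + 700) - 1*2063 = ((-37)**3 - 269)*(0 + 700) - 1*2063 = (-50653 - 269)*700 - 2063 = -50922*700 - 2063 = -35645400 - 2063 = -35647463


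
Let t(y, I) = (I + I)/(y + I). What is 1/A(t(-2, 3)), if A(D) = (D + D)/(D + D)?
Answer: 1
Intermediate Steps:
t(y, I) = 2*I/(I + y) (t(y, I) = (2*I)/(I + y) = 2*I/(I + y))
A(D) = 1 (A(D) = (2*D)/((2*D)) = (2*D)*(1/(2*D)) = 1)
1/A(t(-2, 3)) = 1/1 = 1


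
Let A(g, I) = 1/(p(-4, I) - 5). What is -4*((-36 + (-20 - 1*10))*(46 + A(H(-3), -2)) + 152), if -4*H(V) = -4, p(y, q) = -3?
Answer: 11503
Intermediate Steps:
H(V) = 1 (H(V) = -¼*(-4) = 1)
A(g, I) = -⅛ (A(g, I) = 1/(-3 - 5) = 1/(-8) = -⅛)
-4*((-36 + (-20 - 1*10))*(46 + A(H(-3), -2)) + 152) = -4*((-36 + (-20 - 1*10))*(46 - ⅛) + 152) = -4*((-36 + (-20 - 10))*(367/8) + 152) = -4*((-36 - 30)*(367/8) + 152) = -4*(-66*367/8 + 152) = -4*(-12111/4 + 152) = -4*(-11503/4) = 11503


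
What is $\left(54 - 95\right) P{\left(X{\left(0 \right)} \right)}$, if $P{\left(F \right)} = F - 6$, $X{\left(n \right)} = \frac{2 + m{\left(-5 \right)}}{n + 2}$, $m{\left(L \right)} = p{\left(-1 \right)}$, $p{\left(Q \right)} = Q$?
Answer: $\frac{451}{2} \approx 225.5$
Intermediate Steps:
$m{\left(L \right)} = -1$
$X{\left(n \right)} = \frac{1}{2 + n}$ ($X{\left(n \right)} = \frac{2 - 1}{n + 2} = 1 \frac{1}{2 + n} = \frac{1}{2 + n}$)
$P{\left(F \right)} = -6 + F$
$\left(54 - 95\right) P{\left(X{\left(0 \right)} \right)} = \left(54 - 95\right) \left(-6 + \frac{1}{2 + 0}\right) = - 41 \left(-6 + \frac{1}{2}\right) = \left(-41\right) \left(- \frac{11}{2}\right) = \frac{451}{2}$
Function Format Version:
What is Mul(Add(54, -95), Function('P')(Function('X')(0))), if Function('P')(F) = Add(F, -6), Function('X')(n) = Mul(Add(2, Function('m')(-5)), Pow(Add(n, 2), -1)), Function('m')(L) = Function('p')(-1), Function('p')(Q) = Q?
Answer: Rational(451, 2) ≈ 225.50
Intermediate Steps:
Function('m')(L) = -1
Function('X')(n) = Pow(Add(2, n), -1) (Function('X')(n) = Mul(Add(2, -1), Pow(Add(n, 2), -1)) = Mul(1, Pow(Add(2, n), -1)) = Pow(Add(2, n), -1))
Function('P')(F) = Add(-6, F)
Mul(Add(54, -95), Function('P')(Function('X')(0))) = Mul(Add(54, -95), Add(-6, Pow(Add(2, 0), -1))) = Mul(-41, Add(-6, Pow(2, -1))) = Mul(-41, Add(-6, Rational(1, 2))) = Mul(-41, Rational(-11, 2)) = Rational(451, 2)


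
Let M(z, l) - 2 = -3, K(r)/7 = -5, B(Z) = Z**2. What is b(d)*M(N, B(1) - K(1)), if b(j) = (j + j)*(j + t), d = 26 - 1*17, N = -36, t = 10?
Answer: -342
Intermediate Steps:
K(r) = -35 (K(r) = 7*(-5) = -35)
M(z, l) = -1 (M(z, l) = 2 - 3 = -1)
d = 9 (d = 26 - 17 = 9)
b(j) = 2*j*(10 + j) (b(j) = (j + j)*(j + 10) = (2*j)*(10 + j) = 2*j*(10 + j))
b(d)*M(N, B(1) - K(1)) = (2*9*(10 + 9))*(-1) = (2*9*19)*(-1) = 342*(-1) = -342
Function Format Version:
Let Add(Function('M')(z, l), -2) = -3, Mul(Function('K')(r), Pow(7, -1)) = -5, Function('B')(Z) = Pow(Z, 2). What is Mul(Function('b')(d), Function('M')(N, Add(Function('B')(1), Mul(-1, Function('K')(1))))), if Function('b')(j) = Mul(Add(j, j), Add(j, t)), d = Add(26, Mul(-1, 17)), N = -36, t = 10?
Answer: -342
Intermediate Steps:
Function('K')(r) = -35 (Function('K')(r) = Mul(7, -5) = -35)
Function('M')(z, l) = -1 (Function('M')(z, l) = Add(2, -3) = -1)
d = 9 (d = Add(26, -17) = 9)
Function('b')(j) = Mul(2, j, Add(10, j)) (Function('b')(j) = Mul(Add(j, j), Add(j, 10)) = Mul(Mul(2, j), Add(10, j)) = Mul(2, j, Add(10, j)))
Mul(Function('b')(d), Function('M')(N, Add(Function('B')(1), Mul(-1, Function('K')(1))))) = Mul(Mul(2, 9, Add(10, 9)), -1) = Mul(Mul(2, 9, 19), -1) = Mul(342, -1) = -342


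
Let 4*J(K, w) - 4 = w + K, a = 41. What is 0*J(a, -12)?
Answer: 0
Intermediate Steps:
J(K, w) = 1 + K/4 + w/4 (J(K, w) = 1 + (w + K)/4 = 1 + (K + w)/4 = 1 + (K/4 + w/4) = 1 + K/4 + w/4)
0*J(a, -12) = 0*(1 + (¼)*41 + (¼)*(-12)) = 0*(1 + 41/4 - 3) = 0*(33/4) = 0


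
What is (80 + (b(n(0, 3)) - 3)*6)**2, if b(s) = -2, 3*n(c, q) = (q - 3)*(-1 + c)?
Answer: 2500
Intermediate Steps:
n(c, q) = (-1 + c)*(-3 + q)/3 (n(c, q) = ((q - 3)*(-1 + c))/3 = ((-3 + q)*(-1 + c))/3 = ((-1 + c)*(-3 + q))/3 = (-1 + c)*(-3 + q)/3)
(80 + (b(n(0, 3)) - 3)*6)**2 = (80 + (-2 - 3)*6)**2 = (80 - 5*6)**2 = (80 - 30)**2 = 50**2 = 2500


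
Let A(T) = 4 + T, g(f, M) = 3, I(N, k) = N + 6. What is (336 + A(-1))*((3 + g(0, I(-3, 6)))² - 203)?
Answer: -56613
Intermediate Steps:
I(N, k) = 6 + N
(336 + A(-1))*((3 + g(0, I(-3, 6)))² - 203) = (336 + (4 - 1))*((3 + 3)² - 203) = (336 + 3)*(6² - 203) = 339*(36 - 203) = 339*(-167) = -56613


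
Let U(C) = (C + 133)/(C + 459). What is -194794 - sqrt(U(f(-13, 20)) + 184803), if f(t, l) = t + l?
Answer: -194794 - sqrt(10032786377)/233 ≈ -1.9522e+5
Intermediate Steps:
f(t, l) = l + t
U(C) = (133 + C)/(459 + C)
-194794 - sqrt(U(f(-13, 20)) + 184803) = -194794 - sqrt((133 + (20 - 13))/(459 + (20 - 13)) + 184803) = -194794 - sqrt((133 + 7)/(459 + 7) + 184803) = -194794 - sqrt(140/466 + 184803) = -194794 - sqrt((1/466)*140 + 184803) = -194794 - sqrt(70/233 + 184803) = -194794 - sqrt(43059169/233) = -194794 - sqrt(10032786377)/233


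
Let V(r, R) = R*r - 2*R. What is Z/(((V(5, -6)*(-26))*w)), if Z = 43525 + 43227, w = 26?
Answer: 10844/1521 ≈ 7.1295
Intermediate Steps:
V(r, R) = -2*R + R*r
Z = 86752
Z/(((V(5, -6)*(-26))*w)) = 86752/(((-6*(-2 + 5)*(-26))*26)) = 86752/(((-6*3*(-26))*26)) = 86752/((-18*(-26)*26)) = 86752/((468*26)) = 86752/12168 = 86752*(1/12168) = 10844/1521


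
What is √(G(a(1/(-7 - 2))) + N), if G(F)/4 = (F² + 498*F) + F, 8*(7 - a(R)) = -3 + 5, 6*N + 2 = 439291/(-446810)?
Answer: √6133553099502465/670215 ≈ 116.85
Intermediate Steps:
N = -1332911/2680860 (N = -⅓ + (439291/(-446810))/6 = -⅓ + (439291*(-1/446810))/6 = -⅓ + (⅙)*(-439291/446810) = -⅓ - 439291/2680860 = -1332911/2680860 ≈ -0.49720)
a(R) = 27/4 (a(R) = 7 - (-3 + 5)/8 = 7 - ⅛*2 = 7 - ¼ = 27/4)
G(F) = 4*F² + 1996*F (G(F) = 4*((F² + 498*F) + F) = 4*(F² + 499*F) = 4*F² + 1996*F)
√(G(a(1/(-7 - 2))) + N) = √(4*(27/4)*(499 + 27/4) - 1332911/2680860) = √(4*(27/4)*(2023/4) - 1332911/2680860) = √(54621/4 - 1332911/2680860) = √(9151620151/670215) = √6133553099502465/670215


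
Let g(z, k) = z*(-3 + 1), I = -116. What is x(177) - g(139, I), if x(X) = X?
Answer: 455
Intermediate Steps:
g(z, k) = -2*z (g(z, k) = z*(-2) = -2*z)
x(177) - g(139, I) = 177 - (-2)*139 = 177 - 1*(-278) = 177 + 278 = 455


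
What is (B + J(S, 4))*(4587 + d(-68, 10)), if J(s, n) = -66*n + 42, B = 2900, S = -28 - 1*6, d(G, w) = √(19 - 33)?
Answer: 12283986 + 2678*I*√14 ≈ 1.2284e+7 + 10020.0*I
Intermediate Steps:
d(G, w) = I*√14 (d(G, w) = √(-14) = I*√14)
S = -34 (S = -28 - 6 = -34)
J(s, n) = 42 - 66*n
(B + J(S, 4))*(4587 + d(-68, 10)) = (2900 + (42 - 66*4))*(4587 + I*√14) = (2900 + (42 - 264))*(4587 + I*√14) = (2900 - 222)*(4587 + I*√14) = 2678*(4587 + I*√14) = 12283986 + 2678*I*√14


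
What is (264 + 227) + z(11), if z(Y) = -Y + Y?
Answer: 491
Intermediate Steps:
z(Y) = 0
(264 + 227) + z(11) = (264 + 227) + 0 = 491 + 0 = 491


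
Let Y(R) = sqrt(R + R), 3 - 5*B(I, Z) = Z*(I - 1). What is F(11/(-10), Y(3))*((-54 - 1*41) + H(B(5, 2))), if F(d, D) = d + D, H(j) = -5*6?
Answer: 275/2 - 125*sqrt(6) ≈ -168.69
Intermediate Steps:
B(I, Z) = 3/5 - Z*(-1 + I)/5 (B(I, Z) = 3/5 - Z*(I - 1)/5 = 3/5 - Z*(-1 + I)/5)
H(j) = -30
Y(R) = sqrt(2)*sqrt(R) (Y(R) = sqrt(2*R) = sqrt(2)*sqrt(R))
F(d, D) = D + d
F(11/(-10), Y(3))*((-54 - 1*41) + H(B(5, 2))) = (sqrt(2)*sqrt(3) + 11/(-10))*((-54 - 1*41) - 30) = (sqrt(6) + 11*(-1/10))*((-54 - 41) - 30) = (sqrt(6) - 11/10)*(-95 - 30) = (-11/10 + sqrt(6))*(-125) = 275/2 - 125*sqrt(6)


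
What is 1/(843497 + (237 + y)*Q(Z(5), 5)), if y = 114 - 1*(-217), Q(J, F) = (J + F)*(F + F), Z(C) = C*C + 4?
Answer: 1/1036617 ≈ 9.6468e-7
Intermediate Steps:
Z(C) = 4 + C² (Z(C) = C² + 4 = 4 + C²)
Q(J, F) = 2*F*(F + J) (Q(J, F) = (F + J)*(2*F) = 2*F*(F + J))
y = 331 (y = 114 + 217 = 331)
1/(843497 + (237 + y)*Q(Z(5), 5)) = 1/(843497 + (237 + 331)*(2*5*(5 + (4 + 5²)))) = 1/(843497 + 568*(2*5*(5 + (4 + 25)))) = 1/(843497 + 568*(2*5*(5 + 29))) = 1/(843497 + 568*(2*5*34)) = 1/(843497 + 568*340) = 1/(843497 + 193120) = 1/1036617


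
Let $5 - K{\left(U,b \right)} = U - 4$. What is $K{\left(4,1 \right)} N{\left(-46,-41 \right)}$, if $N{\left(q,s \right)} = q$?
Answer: $-230$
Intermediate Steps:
$K{\left(U,b \right)} = 9 - U$ ($K{\left(U,b \right)} = 5 - \left(U - 4\right) = 5 - \left(-4 + U\right) = 9 - U$)
$K{\left(4,1 \right)} N{\left(-46,-41 \right)} = \left(9 - 4\right) \left(-46\right) = 5 \left(-46\right) = -230$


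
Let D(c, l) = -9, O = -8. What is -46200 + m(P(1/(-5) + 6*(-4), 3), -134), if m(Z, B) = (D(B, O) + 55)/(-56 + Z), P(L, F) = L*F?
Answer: -29706830/643 ≈ -46200.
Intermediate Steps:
P(L, F) = F*L
m(Z, B) = 46/(-56 + Z) (m(Z, B) = (-9 + 55)/(-56 + Z) = 46/(-56 + Z))
-46200 + m(P(1/(-5) + 6*(-4), 3), -134) = -46200 + 46/(-56 + 3*(1/(-5) + 6*(-4))) = -46200 + 46/(-56 + 3*(-⅕ - 24)) = -46200 + 46/(-56 + 3*(-121/5)) = -46200 + 46/(-56 - 363/5) = -46200 + 46/(-643/5) = -46200 + 46*(-5/643) = -46200 - 230/643 = -29706830/643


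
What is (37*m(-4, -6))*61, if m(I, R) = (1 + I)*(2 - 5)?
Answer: 20313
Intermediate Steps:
m(I, R) = -3 - 3*I (m(I, R) = (1 + I)*(-3) = -3 - 3*I)
(37*m(-4, -6))*61 = (37*(-3 - 3*(-4)))*61 = (37*(-3 + 12))*61 = (37*9)*61 = 333*61 = 20313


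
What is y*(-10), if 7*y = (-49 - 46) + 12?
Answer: 830/7 ≈ 118.57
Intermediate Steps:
y = -83/7 (y = ((-49 - 46) + 12)/7 = (-95 + 12)/7 = (⅐)*(-83) = -83/7 ≈ -11.857)
y*(-10) = -83/7*(-10) = 830/7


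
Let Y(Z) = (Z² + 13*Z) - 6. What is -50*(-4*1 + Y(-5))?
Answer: 2500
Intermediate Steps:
Y(Z) = -6 + Z² + 13*Z
-50*(-4*1 + Y(-5)) = -50*(-4*1 + (-6 + (-5)² + 13*(-5))) = -50*(-4 + (-6 + 25 - 65)) = -50*(-4 - 46) = -50*(-50) = 2500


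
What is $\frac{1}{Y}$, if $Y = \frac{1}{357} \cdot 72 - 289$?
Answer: $- \frac{119}{34367} \approx -0.0034626$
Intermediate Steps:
$Y = - \frac{34367}{119}$ ($Y = \frac{1}{357} \cdot 72 - 289 = \frac{24}{119} - 289 = - \frac{34367}{119} \approx -288.8$)
$\frac{1}{Y} = \frac{1}{- \frac{34367}{119}} = - \frac{119}{34367}$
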